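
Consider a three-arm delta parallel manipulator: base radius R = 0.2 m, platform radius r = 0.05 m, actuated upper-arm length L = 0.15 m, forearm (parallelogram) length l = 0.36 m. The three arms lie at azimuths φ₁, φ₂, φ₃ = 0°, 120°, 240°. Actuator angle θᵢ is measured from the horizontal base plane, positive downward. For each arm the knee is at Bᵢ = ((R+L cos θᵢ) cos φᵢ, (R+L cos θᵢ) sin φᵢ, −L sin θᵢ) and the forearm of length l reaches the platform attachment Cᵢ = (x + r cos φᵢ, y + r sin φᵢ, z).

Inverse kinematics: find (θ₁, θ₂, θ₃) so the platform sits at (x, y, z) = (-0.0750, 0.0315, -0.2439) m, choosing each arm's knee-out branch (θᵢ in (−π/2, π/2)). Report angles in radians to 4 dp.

φ1=0.0° → target in arm frame (-0.0750, 0.0315)
  A=0.2250, B=-0.2439, C=(l²−L²−A²−y'²−z²)/(2L)=-0.0133
  γ=atan2(-0.2439,0.2250)=-0.8257;  ψ=arccos(-0.0402)=1.6110;  θ1=γ+ψ≈0.7853
arm 2 (φ=120.0°): x'=0.0648, y'=0.0492
  e−x'=0.0852;  (l²−L²−(e−x')²−y'²−z²)/2L = 0.1264
  √(A²+B²)=0.2584;  θ2 = -1.2347+1.0594 ≈ -0.1752
arm 3 (φ=240.0°): x'=0.0102, y'=-0.0807
  e−x'=0.1398;  (l²−L²−(e−x')²−y'²−z²)/2L = 0.0719
  θ3 = atan2(B,A) + arccos(C/0.2811) = 0.2619

θ₁ = 0.7853, θ₂ = -0.1752, θ₃ = 0.2619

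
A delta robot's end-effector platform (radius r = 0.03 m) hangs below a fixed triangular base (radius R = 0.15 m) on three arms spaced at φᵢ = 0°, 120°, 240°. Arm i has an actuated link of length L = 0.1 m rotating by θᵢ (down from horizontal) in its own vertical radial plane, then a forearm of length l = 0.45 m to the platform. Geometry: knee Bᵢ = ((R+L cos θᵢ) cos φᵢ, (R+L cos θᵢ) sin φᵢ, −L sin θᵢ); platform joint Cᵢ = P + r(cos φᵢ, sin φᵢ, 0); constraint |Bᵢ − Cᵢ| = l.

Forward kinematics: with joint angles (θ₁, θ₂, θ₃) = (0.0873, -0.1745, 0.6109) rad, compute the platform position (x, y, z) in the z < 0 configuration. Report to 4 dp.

S1 = (0.2196·cos0.0°, 0.2196·sin0.0°, -0.0087) = (0.2196, 0.0000, -0.0087)
arm 2 at φ=120.0°: (R−r)+L cos θ2 = 0.2185;  S2 = (-0.1092, 0.1892, 0.0174)
φ3=240.0°: virtual centre (-0.1010, -0.1749, -0.0574), radius l
eliminate P² terms by subtracting sphere 1 from 2 and 3
linear system: -0.6577x+0.3784y = -0.0003−0.0522z; -0.6412x+-0.3497y = -0.0042−-0.0973z
Cramer: x(z) = 0.0036-0.0393z;  y(z) = 0.0055-0.2061z
sphere 1 gives Az²+Bz+C=0 with A=1.0440, B=0.0321, C=-0.1557;  B²−4AC=0.6514;  roots -0.4019, 0.3711;  negative root z = -0.4019
x = 0.0194, y = 0.0884

(0.0194, 0.0884, -0.4019)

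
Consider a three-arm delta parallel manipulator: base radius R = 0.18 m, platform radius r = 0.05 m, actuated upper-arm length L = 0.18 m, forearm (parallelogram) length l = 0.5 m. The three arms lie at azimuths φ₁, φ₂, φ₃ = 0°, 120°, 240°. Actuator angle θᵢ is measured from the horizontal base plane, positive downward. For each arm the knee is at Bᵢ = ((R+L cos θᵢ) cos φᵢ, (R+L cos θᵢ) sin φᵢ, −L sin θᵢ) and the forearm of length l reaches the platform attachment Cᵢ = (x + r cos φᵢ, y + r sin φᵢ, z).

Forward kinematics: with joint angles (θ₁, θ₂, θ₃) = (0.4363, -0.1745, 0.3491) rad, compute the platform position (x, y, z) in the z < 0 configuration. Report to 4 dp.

(-0.0601, 0.0761, -0.4217)

arm 1 at φ=0.0°: e+L cos θ1 = 0.2931;  S1 = (0.2931, 0.0000, -0.0761)
arm 2 at φ=120.0°: e+L cos θ2 = 0.3073;  S2 = (-0.1536, 0.2661, 0.0313)
φ3=240.0°: virtual centre (-0.1496, -0.2591, -0.0616), radius l
subtract pairs → two planes through P
[-0.8935 0.5322 0.2146]·P = 0.0037;  [-0.8854 -0.5181 0.0290]·P = 0.0016
Cramer: x(z) = -0.0029+0.1356z;  y(z) = 0.0020-0.1757z
into |P−S₁|² = l²: 1.0492z² + 0.0712z + -0.1566 = 0;  Δ = 0.6621;  z = -0.4217 or 0.3538 → z<0 root = -0.4217
x = -0.0601, y = 0.0761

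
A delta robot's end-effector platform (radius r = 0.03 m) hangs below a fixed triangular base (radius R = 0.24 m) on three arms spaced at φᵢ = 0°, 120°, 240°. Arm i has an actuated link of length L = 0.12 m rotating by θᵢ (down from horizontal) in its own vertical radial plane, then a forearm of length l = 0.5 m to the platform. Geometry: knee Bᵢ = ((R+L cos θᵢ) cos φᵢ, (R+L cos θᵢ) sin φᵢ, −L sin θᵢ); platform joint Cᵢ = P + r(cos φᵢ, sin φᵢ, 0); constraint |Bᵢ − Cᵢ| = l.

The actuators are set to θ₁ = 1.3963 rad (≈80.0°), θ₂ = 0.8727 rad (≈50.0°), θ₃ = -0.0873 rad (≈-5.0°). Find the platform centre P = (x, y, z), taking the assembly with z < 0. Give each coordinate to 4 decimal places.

φ1=0.0°: virtual centre (0.2308, 0.0000, -0.1182), radius l
arm 2 at φ=120.0°: e+L cos θ2 = 0.2871;  O2 = (-0.1436, 0.2487, -0.0919)
φ3=240.0°: virtual centre (-0.1648, -0.2854, 0.0105), radius l
eliminate P² terms by subtracting sphere 1 from 2 and 3
plane₁₂: -0.7488x+0.4973y+0.0525z = 0.0236
Cramer: x(z) = -0.0416+0.1924z;  y(z) = -0.0150+0.1841z
quadratic in z: (1.0709)z²+(0.1260)z+(-0.1616)=0, √Δ=0.8415 → z ∈ {-0.4517, 0.3341}; z = -0.4517 (taking z<0)
x = -0.1285, y = -0.0982

(-0.1285, -0.0982, -0.4517)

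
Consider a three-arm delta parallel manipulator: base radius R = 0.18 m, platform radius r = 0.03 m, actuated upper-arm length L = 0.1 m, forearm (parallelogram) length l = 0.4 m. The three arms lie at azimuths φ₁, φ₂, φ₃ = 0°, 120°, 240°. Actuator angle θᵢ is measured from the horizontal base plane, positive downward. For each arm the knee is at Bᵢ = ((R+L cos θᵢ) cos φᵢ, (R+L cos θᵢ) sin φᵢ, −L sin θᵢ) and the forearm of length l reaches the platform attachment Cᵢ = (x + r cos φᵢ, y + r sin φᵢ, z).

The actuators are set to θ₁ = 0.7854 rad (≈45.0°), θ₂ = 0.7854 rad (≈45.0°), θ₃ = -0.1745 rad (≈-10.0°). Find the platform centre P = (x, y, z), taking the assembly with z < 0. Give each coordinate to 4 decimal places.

(-0.0492, -0.0852, -0.3534)

φ1=0.0°: virtual centre (0.2207, 0.0000, -0.0707), radius l
φ2=120.0°: virtual centre (-0.1104, 0.1911, -0.0707), radius l
arm 3 at φ=240.0°: ρ3 = 0.2485;  O3 = (-0.1242, -0.2152, 0.0174)
subtract pairs → two planes through P
plane₁₂: -0.6621x+0.3823y+0.0000z = 0.0000
Cramer: x(z) = -0.0058+0.1227z;  y(z) = -0.0101+0.2126z
quadratic in z: (1.0602)z²+(0.0816)z+(-0.1036)=0, √Δ=0.6678 → z ∈ {-0.3534, 0.2765}; z = -0.3534 (taking z<0)
x = -0.0492, y = -0.0852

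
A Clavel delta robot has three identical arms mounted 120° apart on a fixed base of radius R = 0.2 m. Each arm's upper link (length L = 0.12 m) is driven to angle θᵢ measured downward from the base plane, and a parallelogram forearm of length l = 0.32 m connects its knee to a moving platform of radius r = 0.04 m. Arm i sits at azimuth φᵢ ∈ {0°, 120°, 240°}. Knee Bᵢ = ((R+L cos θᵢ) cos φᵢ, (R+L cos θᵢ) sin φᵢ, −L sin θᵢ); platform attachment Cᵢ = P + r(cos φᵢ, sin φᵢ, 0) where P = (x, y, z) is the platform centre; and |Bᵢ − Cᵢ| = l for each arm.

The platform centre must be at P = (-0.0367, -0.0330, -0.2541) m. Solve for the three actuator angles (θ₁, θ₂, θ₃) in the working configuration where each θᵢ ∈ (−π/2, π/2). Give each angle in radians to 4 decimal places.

arm 1 (φ=0.0°): x'=-0.0367, y'=-0.0330
  A cos θ + B sin θ = C:  0.1967·cos θ + -0.2541·sin θ = -0.0681
  γ=atan2(-0.2541,0.1967)=-0.9120;  ψ=arccos(-0.2120)=1.7844;  θ1=γ+ψ≈0.8723
φ2=120.0° → target in arm frame (-0.0102, 0.0483)
  A=0.1702, B=-0.2541, C=(l²−L²−A²−y'²−z²)/(2L)=-0.0328
  √(A²+B²)=0.3059;  θ2 = -0.9805+1.6783 ≈ 0.6978
φ3=240.0° → target in arm frame (0.0469, -0.0153)
  e−x'=0.1131;  (l²−L²−(e−x')²−y'²−z²)/2L = 0.0434
  √(A²+B²)=0.2781;  θ3 = -1.1521+1.4141 ≈ 0.2620

θ₁ = 0.8723, θ₂ = 0.6978, θ₃ = 0.2620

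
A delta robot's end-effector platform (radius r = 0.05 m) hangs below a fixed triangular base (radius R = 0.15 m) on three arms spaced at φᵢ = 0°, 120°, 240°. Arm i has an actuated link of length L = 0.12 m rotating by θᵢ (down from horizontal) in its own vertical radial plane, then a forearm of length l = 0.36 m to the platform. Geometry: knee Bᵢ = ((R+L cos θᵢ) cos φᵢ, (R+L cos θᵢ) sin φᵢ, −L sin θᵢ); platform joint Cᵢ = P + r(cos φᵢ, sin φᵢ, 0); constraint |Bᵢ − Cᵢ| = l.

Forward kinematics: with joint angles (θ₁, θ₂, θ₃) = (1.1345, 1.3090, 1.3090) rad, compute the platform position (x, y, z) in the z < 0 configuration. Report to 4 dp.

arm 1 at φ=0.0°: (R−r)+L cos θ1 = 0.1507;  centre 1 = (0.1507, 0.0000, -0.1088)
centre 2 = (0.1311·cos120.0°, 0.1311·sin120.0°, -0.1159) = (-0.0655, 0.1135, -0.1159)
arm 3 at φ=240.0°: (R−r)+L cos θ3 = 0.1311;  centre 3 = (-0.0655, -0.1135, -0.1159)
subtract pairs → two planes through P
linear system: -0.4325x+0.2270y = -0.0039−-0.0143z; -0.4325x+-0.2270y = -0.0039−-0.0143z
det = 0.1963;  x = 0.0091+-0.0331z,  y = 0.0000+0.0000z
into |P−centre ₁|² = l²: 1.0011z² + 0.2269z + -0.0977 = 0;  Δ = 0.4428;  z = -0.4457 or 0.2190 → z<0 root = -0.4457
x = 0.0238, y = 0.0000

(0.0238, 0.0000, -0.4457)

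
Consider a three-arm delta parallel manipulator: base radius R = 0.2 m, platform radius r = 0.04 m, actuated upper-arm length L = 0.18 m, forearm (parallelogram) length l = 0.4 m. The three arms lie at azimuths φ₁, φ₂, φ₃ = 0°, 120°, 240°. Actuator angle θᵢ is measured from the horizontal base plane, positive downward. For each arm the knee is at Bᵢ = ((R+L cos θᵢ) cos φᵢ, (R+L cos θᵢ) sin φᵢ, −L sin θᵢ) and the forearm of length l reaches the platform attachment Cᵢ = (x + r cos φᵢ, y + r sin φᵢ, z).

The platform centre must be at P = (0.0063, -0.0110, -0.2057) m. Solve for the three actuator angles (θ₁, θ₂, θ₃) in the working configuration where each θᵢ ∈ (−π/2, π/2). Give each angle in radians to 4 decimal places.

θ₁ = -0.0868, θ₂ = 0.0873, θ₃ = -0.0875

φ1=0.0° → target in arm frame (0.0063, -0.0110)
  A cos θ + B sin θ = C:  0.1537·cos θ + -0.2057·sin θ = 0.1710
  γ=atan2(-0.2057,0.1537)=-0.9291;  ψ=arccos(0.6658)=0.8423;  θ1=γ+ψ≈-0.0868
rotate P by −φ2: (-0.0127, 0.0000, -0.2057)
  e−x'=0.1727;  (l²−L²−(e−x')²−y'²−z²)/2L = 0.1541
  γ=atan2(-0.2057,0.1727)=-0.8725;  ψ=arccos(0.5737)=0.9598;  θ2=γ+ψ≈0.0873
φ3=240.0° → target in arm frame (0.0064, 0.0110)
  e−x'=0.1536;  (l²−L²−(e−x')²−y'²−z²)/2L = 0.1710
  √(A²+B²)=0.2567;  θ3 = -0.9293+0.8418 ≈ -0.0875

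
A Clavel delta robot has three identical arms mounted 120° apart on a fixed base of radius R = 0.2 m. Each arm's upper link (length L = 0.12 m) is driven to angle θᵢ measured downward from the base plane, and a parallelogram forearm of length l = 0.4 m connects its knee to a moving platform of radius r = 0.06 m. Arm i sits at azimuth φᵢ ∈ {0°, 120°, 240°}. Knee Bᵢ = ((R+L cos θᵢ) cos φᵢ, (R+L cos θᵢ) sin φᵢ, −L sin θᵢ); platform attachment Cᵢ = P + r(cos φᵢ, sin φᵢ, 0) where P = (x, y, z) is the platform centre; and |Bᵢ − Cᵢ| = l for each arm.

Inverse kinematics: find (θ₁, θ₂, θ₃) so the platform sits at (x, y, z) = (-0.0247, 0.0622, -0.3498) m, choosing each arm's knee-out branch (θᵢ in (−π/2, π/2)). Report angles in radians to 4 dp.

rotate P by −φ1: (-0.0247, 0.0622, -0.3498)
  A=0.1647, B=-0.3498, C=(l²−L²−A²−y'²−z²)/(2L)=-0.0323
  γ=atan2(-0.3498,0.1647)=-1.1307;  ψ=arccos(-0.0836)=1.6545;  θ1=γ+ψ≈0.5237
φ2=120.0° → target in arm frame (0.0662, -0.0097)
  e−x'=0.0738;  (l²−L²−(e−x')²−y'²−z²)/2L = 0.0738
  θ2 = atan2(B,A) + arccos(C/0.3575) = 0.0001
rotate P by −φ3: (-0.0415, -0.0525, -0.3498)
  e−x'=0.1815;  (l²−L²−(e−x')²−y'²−z²)/2L = -0.0519
  γ=atan2(-0.3498,0.1815)=-1.0921;  ψ=arccos(-0.1318)=1.7030;  θ3=γ+ψ≈0.6108

θ₁ = 0.5237, θ₂ = 0.0001, θ₃ = 0.6108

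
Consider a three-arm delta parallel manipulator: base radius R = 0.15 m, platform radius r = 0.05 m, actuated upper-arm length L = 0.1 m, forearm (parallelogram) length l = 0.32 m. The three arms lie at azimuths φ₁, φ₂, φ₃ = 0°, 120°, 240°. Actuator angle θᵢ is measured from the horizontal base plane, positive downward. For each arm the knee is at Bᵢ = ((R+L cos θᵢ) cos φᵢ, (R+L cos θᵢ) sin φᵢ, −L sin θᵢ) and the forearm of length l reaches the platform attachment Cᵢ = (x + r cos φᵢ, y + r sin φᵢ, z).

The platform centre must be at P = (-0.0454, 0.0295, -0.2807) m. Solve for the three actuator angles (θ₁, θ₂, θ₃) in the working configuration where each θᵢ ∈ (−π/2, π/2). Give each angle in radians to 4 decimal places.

θ₁ = 0.6113, θ₂ = 0.0004, θ₃ = 0.3494

rotate P by −φ1: (-0.0454, 0.0295, -0.2807)
  A cos θ + B sin θ = C:  0.1454·cos θ + -0.2807·sin θ = -0.0420
  θ1 = atan2(B,A) + arccos(C/0.3161) = 0.6113
arm 2 (φ=120.0°): x'=0.0482, y'=0.0246
  A=0.0518, B=-0.2807, C=(l²−L²−A²−y'²−z²)/(2L)=0.0516
  γ=atan2(-0.2807,0.0518)=-1.3885;  ψ=arccos(0.1809)=1.3889;  θ2=γ+ψ≈0.0004
φ3=240.0° → target in arm frame (-0.0028, -0.0541)
  e−x'=0.1028;  (l²−L²−(e−x')²−y'²−z²)/2L = 0.0005
  √(A²+B²)=0.2989;  θ3 = -1.2196+1.5690 ≈ 0.3494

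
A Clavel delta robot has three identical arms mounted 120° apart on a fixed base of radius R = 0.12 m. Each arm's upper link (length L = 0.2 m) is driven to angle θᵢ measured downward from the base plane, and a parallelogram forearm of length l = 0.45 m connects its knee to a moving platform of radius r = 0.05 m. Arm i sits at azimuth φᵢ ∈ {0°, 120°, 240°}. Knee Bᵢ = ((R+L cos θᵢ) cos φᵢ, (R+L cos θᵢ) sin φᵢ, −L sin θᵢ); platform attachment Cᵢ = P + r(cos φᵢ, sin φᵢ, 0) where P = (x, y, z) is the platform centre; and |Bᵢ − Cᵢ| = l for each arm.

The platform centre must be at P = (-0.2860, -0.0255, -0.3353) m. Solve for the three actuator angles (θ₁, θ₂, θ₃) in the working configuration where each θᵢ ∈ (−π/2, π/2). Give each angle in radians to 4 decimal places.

arm 1 (φ=0.0°): x'=-0.2860, y'=-0.0255
  A cos θ + B sin θ = C:  0.3560·cos θ + -0.3353·sin θ = -0.1933
  γ=atan2(-0.3353,0.3560)=-0.7555;  ψ=arccos(-0.3952)=1.9771;  θ1=γ+ψ≈1.2216
arm 2 (φ=120.0°): x'=0.1209, y'=0.2604
  A=-0.0509, B=-0.3353, C=(l²−L²−A²−y'²−z²)/(2L)=-0.0509
  √(A²+B²)=0.3391;  θ2 = -1.7215+1.7213 ≈ -0.0002
rotate P by −φ3: (0.1651, -0.2349, -0.3353)
  e−x'=-0.0951;  (l²−L²−(e−x')²−y'²−z²)/2L = -0.0354
  θ3 = atan2(B,A) + arccos(C/0.3485) = -0.1746

θ₁ = 1.2216, θ₂ = -0.0002, θ₃ = -0.1746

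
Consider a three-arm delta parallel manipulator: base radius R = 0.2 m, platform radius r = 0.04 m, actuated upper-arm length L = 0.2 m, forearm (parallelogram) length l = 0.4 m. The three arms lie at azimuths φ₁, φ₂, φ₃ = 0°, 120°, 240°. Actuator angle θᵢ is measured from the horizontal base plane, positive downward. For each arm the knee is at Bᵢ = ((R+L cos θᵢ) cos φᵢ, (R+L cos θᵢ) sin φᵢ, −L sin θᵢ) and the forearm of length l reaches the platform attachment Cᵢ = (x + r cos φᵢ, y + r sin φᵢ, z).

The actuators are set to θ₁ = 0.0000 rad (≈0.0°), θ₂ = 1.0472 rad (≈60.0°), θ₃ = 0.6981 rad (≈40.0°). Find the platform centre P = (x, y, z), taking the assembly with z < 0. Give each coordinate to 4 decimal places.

arm 1 at φ=0.0°: e+L cos θ1 = 0.3600;  S1 = (0.3600, 0.0000, 0.0000)
φ2=120.0°: virtual centre (-0.1300, 0.2252, -0.1732), radius l
arm 3 at φ=240.0°: e+L cos θ3 = 0.3132;  S3 = (-0.1566, -0.2713, -0.1286)
|S₂|²−|S₁|² = -0.0320;  |S₃|²−|S₁|² = -0.0150
[-0.9800 0.4503 -0.3464]·P = -0.0320;  [-1.0332 -0.5425 -0.2571]·P = -0.0150
Cramer: x(z) = 0.0242-0.3046z;  y(z) = -0.0184+0.1063z
quadratic in z: (1.1041)z²+(0.2007)z+(-0.0469)=0, √Δ=0.4973 → z ∈ {-0.3161, 0.1343}; z = -0.3161 (taking z<0)
x = 0.1205, y = -0.0520

(0.1205, -0.0520, -0.3161)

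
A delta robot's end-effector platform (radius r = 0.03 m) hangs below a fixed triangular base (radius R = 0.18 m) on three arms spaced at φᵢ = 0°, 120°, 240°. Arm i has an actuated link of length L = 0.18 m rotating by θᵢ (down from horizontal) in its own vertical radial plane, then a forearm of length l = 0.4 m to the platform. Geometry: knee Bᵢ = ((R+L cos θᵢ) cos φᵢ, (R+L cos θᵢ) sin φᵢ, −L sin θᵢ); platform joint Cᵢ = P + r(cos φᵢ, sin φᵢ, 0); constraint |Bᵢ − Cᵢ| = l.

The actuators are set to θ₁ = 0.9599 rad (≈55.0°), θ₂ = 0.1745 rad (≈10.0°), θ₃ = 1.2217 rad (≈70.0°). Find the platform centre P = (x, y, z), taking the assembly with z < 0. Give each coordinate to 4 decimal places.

(-0.0341, 0.1464, -0.3840)

arm 1 at φ=0.0°: ρ1 = 0.2532;  O1 = (0.2532, 0.0000, -0.1474)
arm 2 at φ=120.0°: ρ2 = 0.3273;  O2 = (-0.1636, 0.2834, -0.0313)
arm 3 at φ=240.0°: ρ3 = 0.2116;  O3 = (-0.1058, -0.1832, -0.1691)
|O₂|²−|O₁|² = 0.0222;  |O₃|²−|O₁|² = -0.0125
[-0.8338 0.5668 0.2324]·P = 0.0222;  [-0.7181 -0.3664 -0.0434]·P = -0.0125
Cramer: x(z) = -0.0015+0.0850z;  y(z) = 0.0370-0.2850z
quadratic in z: (1.0884)z²+(0.2305)z+(-0.0720)=0, √Δ=0.6055 → z ∈ {-0.3840, 0.1723}; z = -0.3840 (taking z<0)
x = -0.0341, y = 0.1464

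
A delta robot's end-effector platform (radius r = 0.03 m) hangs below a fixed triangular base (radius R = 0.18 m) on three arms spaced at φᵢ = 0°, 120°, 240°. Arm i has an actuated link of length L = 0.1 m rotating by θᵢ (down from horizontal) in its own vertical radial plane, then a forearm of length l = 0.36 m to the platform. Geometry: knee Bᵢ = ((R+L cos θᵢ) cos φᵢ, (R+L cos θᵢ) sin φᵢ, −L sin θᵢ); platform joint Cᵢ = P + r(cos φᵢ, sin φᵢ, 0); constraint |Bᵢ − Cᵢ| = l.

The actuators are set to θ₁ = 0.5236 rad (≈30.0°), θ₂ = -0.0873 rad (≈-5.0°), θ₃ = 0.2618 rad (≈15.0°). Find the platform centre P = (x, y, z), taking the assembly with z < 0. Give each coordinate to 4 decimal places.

arm 1 at φ=0.0°: e+L cos θ1 = 0.2366;  O1 = (0.2366, 0.0000, -0.0500)
φ2=120.0°: virtual centre (-0.1248, 0.2162, 0.0087), radius l
O3 = (0.2466·cos240.0°, 0.2466·sin240.0°, -0.0259) = (-0.1233, -0.2136, -0.0259)
eliminate P² terms by subtracting sphere 1 from 2 and 3
plane₁₂: -0.7228x+0.4324y+0.1174z = 0.0039
det = 0.6199;  x = -0.0048+0.1146z,  y = 0.0010+-0.0801z
sphere 1 gives Az²+Bz+C=0 with A=1.0195, B=0.0445, C=-0.0688;  B²−4AC=0.2827;  roots -0.2826, 0.2389;  negative root z = -0.2826
x = -0.0372, y = 0.0237

(-0.0372, 0.0237, -0.2826)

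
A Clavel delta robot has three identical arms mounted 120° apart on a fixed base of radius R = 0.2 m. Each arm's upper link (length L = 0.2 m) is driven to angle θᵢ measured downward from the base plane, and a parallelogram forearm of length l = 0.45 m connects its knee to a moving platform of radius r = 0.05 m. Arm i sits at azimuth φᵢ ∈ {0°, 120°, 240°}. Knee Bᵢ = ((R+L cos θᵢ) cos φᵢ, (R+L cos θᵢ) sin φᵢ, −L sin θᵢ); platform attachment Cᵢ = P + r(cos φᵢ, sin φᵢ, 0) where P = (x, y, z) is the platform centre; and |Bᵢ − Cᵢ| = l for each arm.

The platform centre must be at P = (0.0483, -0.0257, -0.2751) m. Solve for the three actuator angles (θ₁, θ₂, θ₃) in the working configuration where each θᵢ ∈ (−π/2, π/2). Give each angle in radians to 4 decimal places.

arm 1 (φ=0.0°): x'=0.0483, y'=-0.0257
  e−x'=0.1017;  (l²−L²−(e−x')²−y'²−z²)/2L = 0.1895
  θ1 = atan2(B,A) + arccos(C/0.2933) = -0.3486
rotate P by −φ2: (-0.0464, -0.0290, -0.2751)
  e−x'=0.1964;  (l²−L²−(e−x')²−y'²−z²)/2L = 0.1185
  γ=atan2(-0.2751,0.1964)=-0.9508;  ψ=arccos(0.3506)=1.2126;  θ2=γ+ψ≈0.2618
arm 3 (φ=240.0°): x'=-0.0019, y'=0.0547
  A cos θ + B sin θ = C:  0.1519·cos θ + -0.2751·sin θ = 0.1519
  γ=atan2(-0.2751,0.1519)=-1.0663;  ψ=arccos(0.4834)=1.0663;  θ3=γ+ψ≈0.0000

θ₁ = -0.3486, θ₂ = 0.2618, θ₃ = 0.0000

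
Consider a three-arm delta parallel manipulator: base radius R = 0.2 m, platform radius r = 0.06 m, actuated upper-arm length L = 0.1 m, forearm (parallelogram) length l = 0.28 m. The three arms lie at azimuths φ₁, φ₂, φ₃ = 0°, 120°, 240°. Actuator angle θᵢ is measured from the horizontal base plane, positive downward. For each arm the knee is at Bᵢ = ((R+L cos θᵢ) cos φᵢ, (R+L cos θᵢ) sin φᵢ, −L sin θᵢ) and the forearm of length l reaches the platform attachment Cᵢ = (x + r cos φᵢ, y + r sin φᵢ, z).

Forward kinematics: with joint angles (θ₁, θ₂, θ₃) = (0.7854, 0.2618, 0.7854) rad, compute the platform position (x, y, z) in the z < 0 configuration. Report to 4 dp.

(-0.0201, 0.0348, -0.2254)

arm 1 at φ=0.0°: (R−r)+L cos θ1 = 0.2107;  centre 1 = (0.2107, 0.0000, -0.0707)
arm 2 at φ=120.0°: (R−r)+L cos θ2 = 0.2366;  centre 2 = (-0.1183, 0.2049, -0.0259)
arm 3 at φ=240.0°: (R−r)+L cos θ3 = 0.2107;  centre 3 = (-0.1054, -0.1825, -0.0707)
eliminate P² terms by subtracting sphere 1 from 2 and 3
plane₁₂: -0.6580x+0.4098y+0.0897z = 0.0072
Cramer: x(z) = -0.0053+0.0655z;  y(z) = 0.0092-0.1135z
quadratic in z: (1.0172)z²+(0.1110)z+(-0.0267)=0, √Δ=0.3475 → z ∈ {-0.2254, 0.1163}; z = -0.2254 (taking z<0)
x = -0.0201, y = 0.0348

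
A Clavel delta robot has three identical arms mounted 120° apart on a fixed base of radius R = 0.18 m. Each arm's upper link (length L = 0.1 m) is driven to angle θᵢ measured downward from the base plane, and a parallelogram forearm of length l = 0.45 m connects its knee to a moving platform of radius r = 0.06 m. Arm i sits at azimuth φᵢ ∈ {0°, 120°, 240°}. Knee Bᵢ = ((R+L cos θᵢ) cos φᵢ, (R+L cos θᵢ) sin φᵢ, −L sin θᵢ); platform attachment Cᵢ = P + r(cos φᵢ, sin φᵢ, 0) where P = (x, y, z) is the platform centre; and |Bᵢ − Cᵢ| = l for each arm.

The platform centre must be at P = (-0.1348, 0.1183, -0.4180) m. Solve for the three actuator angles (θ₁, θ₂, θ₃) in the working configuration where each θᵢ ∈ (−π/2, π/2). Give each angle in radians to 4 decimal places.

θ₁ = 1.2219, θ₂ = -0.2614, θ₃ = 0.7856

arm 1 (φ=0.0°): x'=-0.1348, y'=0.1183
  A cos θ + B sin θ = C:  0.2548·cos θ + -0.4180·sin θ = -0.3057
  θ1 = atan2(B,A) + arccos(C/0.4895) = 1.2219
arm 2 (φ=120.0°): x'=0.1699, y'=0.0576
  A=-0.0499, B=-0.4180, C=(l²−L²−A²−y'²−z²)/(2L)=0.0599
  √(A²+B²)=0.4210;  θ2 = -1.6895+1.4281 ≈ -0.2614
rotate P by −φ3: (-0.0351, -0.1759, -0.4180)
  A cos θ + B sin θ = C:  0.1551·cos θ + -0.4180·sin θ = -0.1860
  γ=atan2(-0.4180,0.1551)=-1.2156;  ψ=arccos(-0.4172)=2.0012;  θ3=γ+ψ≈0.7856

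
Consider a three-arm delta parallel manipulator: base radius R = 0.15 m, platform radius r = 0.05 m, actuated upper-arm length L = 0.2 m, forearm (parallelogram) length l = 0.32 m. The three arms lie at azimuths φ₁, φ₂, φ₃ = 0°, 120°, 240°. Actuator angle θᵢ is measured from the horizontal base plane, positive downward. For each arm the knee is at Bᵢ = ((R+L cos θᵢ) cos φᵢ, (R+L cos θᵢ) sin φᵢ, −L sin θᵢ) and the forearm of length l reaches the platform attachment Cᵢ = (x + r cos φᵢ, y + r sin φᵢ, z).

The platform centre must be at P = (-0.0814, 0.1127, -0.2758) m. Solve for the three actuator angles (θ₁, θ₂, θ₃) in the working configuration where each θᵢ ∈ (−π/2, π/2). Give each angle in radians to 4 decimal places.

θ₁ = 1.0473, θ₂ = 0.0001, θ₃ = 0.9599

φ1=0.0° → target in arm frame (-0.0814, 0.1127)
  e−x'=0.1814;  (l²−L²−(e−x')²−y'²−z²)/2L = -0.1482
  θ1 = atan2(B,A) + arccos(C/0.3301) = 1.0473
φ2=120.0° → target in arm frame (0.1383, 0.0141)
  A=-0.0383, B=-0.2758, C=(l²−L²−A²−y'²−z²)/(2L)=-0.0383
  γ=atan2(-0.2758,-0.0383)=-1.7088;  ψ=arccos(-0.1377)=1.7089;  θ2=γ+ψ≈0.0001
rotate P by −φ3: (-0.0569, -0.1268, -0.2758)
  A=0.1569, B=-0.2758, C=(l²−L²−A²−y'²−z²)/(2L)=-0.1359
  γ=atan2(-0.2758,0.1569)=-1.0536;  ψ=arccos(-0.4284)=2.0135;  θ3=γ+ψ≈0.9599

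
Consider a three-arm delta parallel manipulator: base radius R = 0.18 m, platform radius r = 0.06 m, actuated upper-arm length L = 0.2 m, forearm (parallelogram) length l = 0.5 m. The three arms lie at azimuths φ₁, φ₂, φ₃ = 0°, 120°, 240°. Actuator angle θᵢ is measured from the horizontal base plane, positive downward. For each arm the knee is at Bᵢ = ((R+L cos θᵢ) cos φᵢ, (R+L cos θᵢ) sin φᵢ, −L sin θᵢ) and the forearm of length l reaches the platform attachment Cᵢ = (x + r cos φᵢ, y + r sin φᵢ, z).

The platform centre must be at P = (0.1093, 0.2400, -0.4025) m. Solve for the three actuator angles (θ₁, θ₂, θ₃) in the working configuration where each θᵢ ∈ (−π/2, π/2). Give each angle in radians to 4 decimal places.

arm 1 (φ=0.0°): x'=0.1093, y'=0.2400
  A=0.0107, B=-0.4025, C=(l²−L²−A²−y'²−z²)/(2L)=-0.0243
  θ1 = atan2(B,A) + arccos(C/0.4026) = 0.0870
rotate P by −φ2: (0.1532, -0.2147, -0.4025)
  A=-0.0332, B=-0.4025, C=(l²−L²−A²−y'²−z²)/(2L)=0.0020
  √(A²+B²)=0.4039;  θ2 = -1.6531+1.5658 ≈ -0.0873
φ3=240.0° → target in arm frame (-0.2625, -0.0253)
  A cos θ + B sin θ = C:  0.3825·cos θ + -0.4025·sin θ = -0.2474
  γ=atan2(-0.4025,0.3825)=-0.8109;  ψ=arccos(-0.4455)=2.0326;  θ3=γ+ψ≈1.2217

θ₁ = 0.0870, θ₂ = -0.0873, θ₃ = 1.2217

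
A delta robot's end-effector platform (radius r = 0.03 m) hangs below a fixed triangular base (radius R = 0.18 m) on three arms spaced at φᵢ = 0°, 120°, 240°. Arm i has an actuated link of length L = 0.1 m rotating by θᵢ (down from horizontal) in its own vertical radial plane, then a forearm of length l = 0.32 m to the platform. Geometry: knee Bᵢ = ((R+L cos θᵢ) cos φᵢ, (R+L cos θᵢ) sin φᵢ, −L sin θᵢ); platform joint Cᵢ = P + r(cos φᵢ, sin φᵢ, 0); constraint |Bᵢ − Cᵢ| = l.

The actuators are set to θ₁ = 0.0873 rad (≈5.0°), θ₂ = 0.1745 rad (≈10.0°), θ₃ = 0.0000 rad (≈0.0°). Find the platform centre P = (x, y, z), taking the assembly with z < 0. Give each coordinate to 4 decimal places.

O1 = (0.2496·cos0.0°, 0.2496·sin0.0°, -0.0087) = (0.2496, 0.0000, -0.0087)
O2 = (0.2485·cos120.0°, 0.2485·sin120.0°, -0.0174) = (-0.1242, 0.2152, -0.0174)
O3 = (0.2500·cos240.0°, 0.2500·sin240.0°, 0.0000) = (-0.1250, -0.2165, 0.0000)
subtract pairs → two planes through P
linear system: -0.7477x+0.4304y = -0.0003−-0.0173z; -0.7492x+-0.4330y = 0.0001−0.0174z
Cramer: x(z) = 0.0002+0.0000z;  y(z) = -0.0005+0.0402z
into |P−O₁|² = l²: 1.0016z² + 0.0174z + -0.0401 = 0;  Δ = 0.1609;  z = -0.2089 or 0.1916 → z<0 root = -0.2089
x = 0.0001, y = -0.0089

(0.0001, -0.0089, -0.2089)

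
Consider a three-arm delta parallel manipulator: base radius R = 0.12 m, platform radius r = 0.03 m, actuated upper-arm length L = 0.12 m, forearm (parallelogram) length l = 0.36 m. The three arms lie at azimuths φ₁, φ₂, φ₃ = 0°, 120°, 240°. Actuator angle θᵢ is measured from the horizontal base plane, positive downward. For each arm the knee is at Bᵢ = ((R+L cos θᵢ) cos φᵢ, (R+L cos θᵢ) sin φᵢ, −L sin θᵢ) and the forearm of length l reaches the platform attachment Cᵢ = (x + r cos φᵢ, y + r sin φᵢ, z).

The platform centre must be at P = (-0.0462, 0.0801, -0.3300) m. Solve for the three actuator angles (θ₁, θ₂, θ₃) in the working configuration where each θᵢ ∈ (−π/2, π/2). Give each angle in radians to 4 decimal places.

φ1=0.0° → target in arm frame (-0.0462, 0.0801)
  e−x'=0.1362;  (l²−L²−(e−x')²−y'²−z²)/2L = -0.0778
  γ=atan2(-0.3300,0.1362)=-1.1794;  ψ=arccos(-0.2179)=1.7904;  θ1=γ+ψ≈0.6111
φ2=120.0° → target in arm frame (0.0925, 0.0000)
  e−x'=-0.0025;  (l²−L²−(e−x')²−y'²−z²)/2L = 0.0262
  √(A²+B²)=0.3300;  θ2 = -1.5783+1.4912 ≈ -0.0870
rotate P by −φ3: (-0.0463, -0.0801, -0.3300)
  A cos θ + B sin θ = C:  0.1363·cos θ + -0.3300·sin θ = -0.0778
  √(A²+B²)=0.3570;  θ3 = -1.1792+1.7906 ≈ 0.6114

θ₁ = 0.6111, θ₂ = -0.0870, θ₃ = 0.6114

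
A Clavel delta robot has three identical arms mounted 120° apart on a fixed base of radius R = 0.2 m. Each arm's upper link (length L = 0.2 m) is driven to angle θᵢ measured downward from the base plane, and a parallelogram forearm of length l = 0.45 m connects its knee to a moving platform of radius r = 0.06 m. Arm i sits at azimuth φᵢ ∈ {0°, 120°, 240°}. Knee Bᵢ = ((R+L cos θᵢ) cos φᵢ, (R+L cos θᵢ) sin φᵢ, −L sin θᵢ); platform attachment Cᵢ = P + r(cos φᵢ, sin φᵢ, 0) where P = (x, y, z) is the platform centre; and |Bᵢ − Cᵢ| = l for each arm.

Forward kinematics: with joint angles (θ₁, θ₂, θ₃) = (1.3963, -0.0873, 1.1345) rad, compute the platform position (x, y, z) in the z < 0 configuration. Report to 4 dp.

arm 1 at φ=0.0°: (R−r)+L cos θ1 = 0.1747;  O1 = (0.1747, 0.0000, -0.1970)
φ2=120.0°: virtual centre (-0.1696, 0.2938, 0.0174), radius l
arm 3 at φ=240.0°: (R−r)+L cos θ3 = 0.2245;  O3 = (-0.1123, -0.1944, -0.1813)
|O₂|²−|O₁|² = 0.0461;  |O₃|²−|O₁|² = 0.0139
[-0.6887 0.5876 0.4288]·P = 0.0461;  [-0.5740 -0.3889 0.0314]·P = 0.0139
det = 0.6051;  x = -0.0431+0.3061z,  y = 0.0278+-0.3710z
into |P−O₁|² = l²: 1.2313z² + 0.2399z + -0.1155 = 0;  Δ = 0.6263;  z = -0.4188 or 0.2239 → z<0 root = -0.4188
x = -0.1713, y = 0.1832

(-0.1713, 0.1832, -0.4188)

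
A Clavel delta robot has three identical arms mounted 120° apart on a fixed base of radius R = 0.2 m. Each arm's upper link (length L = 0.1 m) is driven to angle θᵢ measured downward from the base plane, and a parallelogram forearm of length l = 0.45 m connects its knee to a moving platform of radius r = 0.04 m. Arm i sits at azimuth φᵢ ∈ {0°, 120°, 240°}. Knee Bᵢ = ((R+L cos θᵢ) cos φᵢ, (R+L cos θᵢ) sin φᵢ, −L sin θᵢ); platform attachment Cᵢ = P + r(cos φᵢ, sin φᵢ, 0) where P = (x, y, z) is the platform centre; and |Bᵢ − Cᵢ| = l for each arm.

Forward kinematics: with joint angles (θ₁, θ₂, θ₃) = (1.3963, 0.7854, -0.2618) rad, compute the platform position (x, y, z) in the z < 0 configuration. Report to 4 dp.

(-0.1352, -0.0988, -0.4068)

arm 1 at φ=0.0°: e+L cos θ1 = 0.1774;  S1 = (0.1774, 0.0000, -0.0985)
arm 2 at φ=120.0°: e+L cos θ2 = 0.2307;  S2 = (-0.1154, 0.1998, -0.0707)
S3 = (0.2566·cos240.0°, 0.2566·sin240.0°, 0.0259) = (-0.1283, -0.2222, 0.0259)
subtract pairs → two planes through P
linear system: -0.5854x+0.3996y = 0.0171−0.0555z; -0.6113x+-0.4444y = 0.0254−0.2487z
det = 0.5045;  x = -0.0351+0.2460z,  y = -0.0087+0.2213z
sphere 1 gives Az²+Bz+C=0 with A=1.1095, B=0.0886, C=-0.1476;  B²−4AC=0.6628;  roots -0.4068, 0.3270;  negative root z = -0.4068
x = -0.1352, y = -0.0988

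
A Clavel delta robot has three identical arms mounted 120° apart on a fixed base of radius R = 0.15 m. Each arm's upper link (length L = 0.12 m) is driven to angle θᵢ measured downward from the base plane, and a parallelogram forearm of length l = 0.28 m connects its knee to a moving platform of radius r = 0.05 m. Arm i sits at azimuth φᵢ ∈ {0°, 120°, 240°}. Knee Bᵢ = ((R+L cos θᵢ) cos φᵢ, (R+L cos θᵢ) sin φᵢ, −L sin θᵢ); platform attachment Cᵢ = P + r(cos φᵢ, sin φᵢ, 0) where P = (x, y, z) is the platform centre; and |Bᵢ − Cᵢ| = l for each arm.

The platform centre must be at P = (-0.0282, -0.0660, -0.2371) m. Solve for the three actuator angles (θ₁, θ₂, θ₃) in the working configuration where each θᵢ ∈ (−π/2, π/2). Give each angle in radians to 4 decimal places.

θ₁ = 0.6981, θ₂ = 0.7857, θ₃ = 0.0003

arm 1 (φ=0.0°): x'=-0.0282, y'=-0.0660
  A cos θ + B sin θ = C:  0.1282·cos θ + -0.2371·sin θ = -0.0542
  √(A²+B²)=0.2695;  θ1 = -1.0751+1.7733 ≈ 0.6981
φ2=120.0° → target in arm frame (-0.0431, 0.0574)
  A cos θ + B sin θ = C:  0.1431·cos θ + -0.2371·sin θ = -0.0666
  √(A²+B²)=0.2769;  θ2 = -1.0279+1.8136 ≈ 0.7857
arm 3 (φ=240.0°): x'=0.0713, y'=0.0086
  A cos θ + B sin θ = C:  0.0287·cos θ + -0.2371·sin θ = 0.0287
  γ=atan2(-0.2371,0.0287)=-1.4502;  ψ=arccos(0.1201)=1.4504;  θ3=γ+ψ≈0.0003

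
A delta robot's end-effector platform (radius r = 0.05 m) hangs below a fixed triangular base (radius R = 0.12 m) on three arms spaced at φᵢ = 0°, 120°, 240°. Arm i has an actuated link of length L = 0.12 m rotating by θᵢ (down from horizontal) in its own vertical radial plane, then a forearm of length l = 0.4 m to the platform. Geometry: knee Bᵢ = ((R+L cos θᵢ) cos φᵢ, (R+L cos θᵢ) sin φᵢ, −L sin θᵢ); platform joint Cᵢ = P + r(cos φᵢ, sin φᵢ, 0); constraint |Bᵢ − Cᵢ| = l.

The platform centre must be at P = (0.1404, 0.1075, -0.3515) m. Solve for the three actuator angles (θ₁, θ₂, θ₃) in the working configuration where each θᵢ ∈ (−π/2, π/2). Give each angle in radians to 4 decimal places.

θ₁ = -0.2621, θ₂ = 0.2618, θ₃ = 0.9599

rotate P by −φ1: (0.1404, 0.1075, -0.3515)
  e−x'=-0.0704;  (l²−L²−(e−x')²−y'²−z²)/2L = 0.0231
  γ=atan2(-0.3515,-0.0704)=-1.7685;  ψ=arccos(0.0643)=1.5064;  θ1=γ+ψ≈-0.2621
arm 2 (φ=120.0°): x'=0.0229, y'=-0.1753
  A cos θ + B sin θ = C:  0.0471·cos θ + -0.3515·sin θ = -0.0455
  √(A²+B²)=0.3546;  θ2 = -1.4376+1.6994 ≈ 0.2618
arm 3 (φ=240.0°): x'=-0.1633, y'=0.0678
  A cos θ + B sin θ = C:  0.2333·cos θ + -0.3515·sin θ = -0.1541
  √(A²+B²)=0.4219;  θ3 = -0.9848+1.9447 ≈ 0.9599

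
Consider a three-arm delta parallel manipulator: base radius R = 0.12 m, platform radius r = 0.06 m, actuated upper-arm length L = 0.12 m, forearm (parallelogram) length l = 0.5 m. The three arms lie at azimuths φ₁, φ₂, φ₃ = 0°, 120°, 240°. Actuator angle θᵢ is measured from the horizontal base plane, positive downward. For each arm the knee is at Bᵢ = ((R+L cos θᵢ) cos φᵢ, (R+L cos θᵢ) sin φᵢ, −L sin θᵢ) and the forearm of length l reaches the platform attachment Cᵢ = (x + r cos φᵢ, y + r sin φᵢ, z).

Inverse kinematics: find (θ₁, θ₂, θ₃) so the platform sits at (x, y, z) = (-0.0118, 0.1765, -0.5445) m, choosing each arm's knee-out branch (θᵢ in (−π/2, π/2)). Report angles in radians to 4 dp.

φ1=0.0° → target in arm frame (-0.0118, 0.1765)
  e−x'=0.0718;  (l²−L²−(e−x')²−y'²−z²)/2L = -0.4049
  θ1 = atan2(B,A) + arccos(C/0.5492) = 0.9602
φ2=120.0° → target in arm frame (0.1588, -0.0780)
  e−x'=-0.0988;  (l²−L²−(e−x')²−y'²−z²)/2L = -0.3197
  θ2 = atan2(B,A) + arccos(C/0.5534) = 0.4365
φ3=240.0° → target in arm frame (-0.1470, -0.0985)
  e−x'=0.2070;  (l²−L²−(e−x')²−y'²−z²)/2L = -0.4725
  √(A²+B²)=0.5825;  θ3 = -1.2076+2.5170 ≈ 1.3094

θ₁ = 0.9602, θ₂ = 0.4365, θ₃ = 1.3094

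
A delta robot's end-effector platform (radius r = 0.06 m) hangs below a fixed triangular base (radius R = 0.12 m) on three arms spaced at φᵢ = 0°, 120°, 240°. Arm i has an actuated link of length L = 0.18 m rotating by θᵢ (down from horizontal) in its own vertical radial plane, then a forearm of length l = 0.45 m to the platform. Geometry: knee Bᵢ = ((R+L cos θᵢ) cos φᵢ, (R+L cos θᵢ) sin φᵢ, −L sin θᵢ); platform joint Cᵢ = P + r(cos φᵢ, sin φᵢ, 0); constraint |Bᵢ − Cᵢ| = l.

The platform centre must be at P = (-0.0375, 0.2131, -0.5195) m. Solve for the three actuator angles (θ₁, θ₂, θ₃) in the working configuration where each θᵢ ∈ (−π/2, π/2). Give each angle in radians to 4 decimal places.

rotate P by −φ1: (-0.0375, 0.2131, -0.5195)
  A=0.0975, B=-0.5195, C=(l²−L²−A²−y'²−z²)/(2L)=-0.4297
  √(A²+B²)=0.5286;  θ1 = -1.3853+2.5200 ≈ 1.1348
φ2=120.0° → target in arm frame (0.2033, -0.0741)
  A=-0.1433, B=-0.5195, C=(l²−L²−A²−y'²−z²)/(2L)=-0.3495
  θ2 = atan2(B,A) + arccos(C/0.5389) = 0.4364
φ3=240.0° → target in arm frame (-0.1658, -0.1390)
  A cos θ + B sin θ = C:  0.2258·cos θ + -0.5195·sin θ = -0.4725
  θ3 = atan2(B,A) + arccos(C/0.5665) = 1.3965

θ₁ = 1.1348, θ₂ = 0.4364, θ₃ = 1.3965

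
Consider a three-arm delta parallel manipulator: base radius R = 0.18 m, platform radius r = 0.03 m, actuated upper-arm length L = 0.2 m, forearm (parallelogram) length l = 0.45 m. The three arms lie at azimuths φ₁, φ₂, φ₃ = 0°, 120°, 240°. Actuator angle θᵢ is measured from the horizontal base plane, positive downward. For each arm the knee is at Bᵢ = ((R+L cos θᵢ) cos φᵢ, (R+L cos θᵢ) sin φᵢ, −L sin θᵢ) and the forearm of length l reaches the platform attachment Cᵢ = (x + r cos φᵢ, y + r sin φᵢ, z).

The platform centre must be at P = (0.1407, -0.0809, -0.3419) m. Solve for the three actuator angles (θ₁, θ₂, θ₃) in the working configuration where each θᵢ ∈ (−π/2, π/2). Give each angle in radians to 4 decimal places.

θ₁ = -0.2617, θ₂ = 0.9597, θ₃ = 0.4364

rotate P by −φ1: (0.1407, -0.0809, -0.3419)
  A=0.0093, B=-0.3419, C=(l²−L²−A²−y'²−z²)/(2L)=0.0974
  θ1 = atan2(B,A) + arccos(C/0.3420) = -0.2617
arm 2 (φ=120.0°): x'=-0.1404, y'=-0.0814
  A=0.2904, B=-0.3419, C=(l²−L²−A²−y'²−z²)/(2L)=-0.1134
  γ=atan2(-0.3419,0.2904)=-0.8666;  ψ=arccos(-0.2528)=1.8264;  θ2=γ+ψ≈0.9597
rotate P by −φ3: (-0.0003, 0.1623, -0.3419)
  A cos θ + B sin θ = C:  0.1503·cos θ + -0.3419·sin θ = -0.0083
  √(A²+B²)=0.3735;  θ3 = -1.1567+1.5930 ≈ 0.4364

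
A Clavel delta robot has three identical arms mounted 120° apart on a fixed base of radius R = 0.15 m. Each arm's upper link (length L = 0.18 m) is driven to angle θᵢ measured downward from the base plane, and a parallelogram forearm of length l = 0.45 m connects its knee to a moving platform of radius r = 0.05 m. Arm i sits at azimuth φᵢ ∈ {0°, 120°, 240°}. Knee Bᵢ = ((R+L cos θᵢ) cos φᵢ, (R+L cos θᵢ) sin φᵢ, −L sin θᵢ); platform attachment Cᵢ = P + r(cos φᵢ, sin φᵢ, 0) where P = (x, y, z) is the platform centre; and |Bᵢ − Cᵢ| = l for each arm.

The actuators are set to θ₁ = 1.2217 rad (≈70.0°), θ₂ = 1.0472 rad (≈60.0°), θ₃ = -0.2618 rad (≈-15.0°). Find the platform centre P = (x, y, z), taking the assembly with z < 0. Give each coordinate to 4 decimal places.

arm 1 at φ=0.0°: ρ1 = 0.1616;  O1 = (0.1616, 0.0000, -0.1691)
O2 = (0.1900·cos120.0°, 0.1900·sin120.0°, -0.1559) = (-0.0950, 0.1645, -0.1559)
arm 3 at φ=240.0°: ρ3 = 0.2739;  O3 = (-0.1369, -0.2372, 0.0466)
eliminate P² terms by subtracting sphere 1 from 2 and 3
[-0.5131 0.3291 0.0265]·P = 0.0057;  [-0.5970 -0.4744 0.4315]·P = 0.0225
det = 0.4399;  x = -0.0229+0.3514z,  y = -0.0185+0.4673z
quadratic in z: (1.3419)z²+(0.1913)z+(-0.1395)=0, √Δ=0.8862 → z ∈ {-0.4015, 0.2589}; z = -0.4015 (taking z<0)
x = -0.1640, y = -0.2061

(-0.1640, -0.2061, -0.4015)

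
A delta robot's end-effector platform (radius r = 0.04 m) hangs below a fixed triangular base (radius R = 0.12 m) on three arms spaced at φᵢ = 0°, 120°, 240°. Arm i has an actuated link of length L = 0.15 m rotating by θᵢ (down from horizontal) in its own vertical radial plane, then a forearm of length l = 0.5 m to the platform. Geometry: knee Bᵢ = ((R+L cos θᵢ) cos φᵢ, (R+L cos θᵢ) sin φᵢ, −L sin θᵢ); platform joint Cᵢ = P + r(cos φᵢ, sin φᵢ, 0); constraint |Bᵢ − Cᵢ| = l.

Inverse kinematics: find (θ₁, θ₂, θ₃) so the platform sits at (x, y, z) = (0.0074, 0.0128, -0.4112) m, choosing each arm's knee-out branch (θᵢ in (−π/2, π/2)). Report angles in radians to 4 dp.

θ₁ = -0.2619, θ₂ = -0.2619, θ₃ = -0.1746

arm 1 (φ=0.0°): x'=0.0074, y'=0.0128
  A=0.0726, B=-0.4112, C=(l²−L²−A²−y'²−z²)/(2L)=0.1766
  γ=atan2(-0.4112,0.0726)=-1.3960;  ψ=arccos(0.4229)=1.1341;  θ1=γ+ψ≈-0.2619
arm 2 (φ=120.0°): x'=0.0074, y'=-0.0128
  A cos θ + B sin θ = C:  0.0726·cos θ + -0.4112·sin θ = 0.1766
  γ=atan2(-0.4112,0.0726)=-1.3960;  ψ=arccos(0.4229)=1.1341;  θ2=γ+ψ≈-0.2619
φ3=240.0° → target in arm frame (-0.0148, 0.0000)
  e−x'=0.0948;  (l²−L²−(e−x')²−y'²−z²)/2L = 0.1648
  γ=atan2(-0.4112,0.0948)=-1.3442;  ψ=arccos(0.3905)=1.1697;  θ3=γ+ψ≈-0.1746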